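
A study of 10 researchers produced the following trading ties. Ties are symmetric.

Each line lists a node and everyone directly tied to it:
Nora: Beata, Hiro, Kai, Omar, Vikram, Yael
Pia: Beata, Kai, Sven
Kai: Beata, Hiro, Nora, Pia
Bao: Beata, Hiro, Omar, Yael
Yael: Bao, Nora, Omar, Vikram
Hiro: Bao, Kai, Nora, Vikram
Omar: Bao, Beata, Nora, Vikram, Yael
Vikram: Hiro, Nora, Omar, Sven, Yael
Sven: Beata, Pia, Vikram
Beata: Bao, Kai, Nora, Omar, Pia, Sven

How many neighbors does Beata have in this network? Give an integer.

6

Beata is directly tied to Bao, Kai, Nora, Omar, Pia, and Sven. That is 6 neighbors, so the degree of Beata is 6.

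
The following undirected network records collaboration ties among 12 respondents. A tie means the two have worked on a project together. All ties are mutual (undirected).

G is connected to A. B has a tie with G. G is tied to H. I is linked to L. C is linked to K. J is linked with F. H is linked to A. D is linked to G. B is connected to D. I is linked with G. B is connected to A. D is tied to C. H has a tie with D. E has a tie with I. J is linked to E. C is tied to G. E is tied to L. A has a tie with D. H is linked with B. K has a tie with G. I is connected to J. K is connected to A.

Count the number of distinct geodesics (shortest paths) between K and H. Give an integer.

2

The shortest distance is 2. The length-2 paths are: K–A–H; K–G–H.
That gives 2 distinct shortest paths.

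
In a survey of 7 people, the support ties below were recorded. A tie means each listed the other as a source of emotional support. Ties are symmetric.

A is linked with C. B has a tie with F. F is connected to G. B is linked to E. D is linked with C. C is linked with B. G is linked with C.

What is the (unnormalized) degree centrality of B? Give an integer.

B is directly tied to C, E, and F. That is 3 neighbors, so the degree of B is 3.

3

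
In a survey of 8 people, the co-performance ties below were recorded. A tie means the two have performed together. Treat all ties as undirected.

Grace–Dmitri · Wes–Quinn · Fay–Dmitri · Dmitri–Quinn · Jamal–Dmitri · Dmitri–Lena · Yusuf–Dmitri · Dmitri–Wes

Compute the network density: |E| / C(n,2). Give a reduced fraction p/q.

There are 8 edges and 8 nodes, so the maximum possible is C(8,2) = 28.
Density = 8/28 = 2/7.

2/7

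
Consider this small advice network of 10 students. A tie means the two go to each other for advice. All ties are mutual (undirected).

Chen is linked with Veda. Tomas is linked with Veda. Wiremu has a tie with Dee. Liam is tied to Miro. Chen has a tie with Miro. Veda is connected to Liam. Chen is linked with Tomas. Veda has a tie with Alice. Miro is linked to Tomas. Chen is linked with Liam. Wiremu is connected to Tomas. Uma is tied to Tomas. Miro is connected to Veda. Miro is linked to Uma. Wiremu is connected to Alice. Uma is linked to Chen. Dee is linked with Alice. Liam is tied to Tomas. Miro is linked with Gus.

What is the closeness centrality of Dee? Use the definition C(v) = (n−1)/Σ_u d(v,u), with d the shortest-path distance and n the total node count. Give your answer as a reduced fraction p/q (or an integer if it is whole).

9/22

Distances from Dee: Alice:1, Chen:3, Gus:4, Liam:3, Miro:3, Tomas:2, Uma:3, Veda:2, Wiremu:1. Sum = 22.
n = 10, so closeness = 9/22.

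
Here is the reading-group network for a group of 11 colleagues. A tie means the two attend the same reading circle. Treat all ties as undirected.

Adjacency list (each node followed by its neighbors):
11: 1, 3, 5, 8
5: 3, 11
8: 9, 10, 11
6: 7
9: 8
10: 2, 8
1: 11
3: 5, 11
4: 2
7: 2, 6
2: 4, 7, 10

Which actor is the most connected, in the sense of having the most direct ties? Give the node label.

11

Degrees — 1:1, 2:3, 3:2, 4:1, 5:2, 6:1, 7:2, 8:3, 9:1, 10:2, 11:4.
The maximum is 4, attained only by 11.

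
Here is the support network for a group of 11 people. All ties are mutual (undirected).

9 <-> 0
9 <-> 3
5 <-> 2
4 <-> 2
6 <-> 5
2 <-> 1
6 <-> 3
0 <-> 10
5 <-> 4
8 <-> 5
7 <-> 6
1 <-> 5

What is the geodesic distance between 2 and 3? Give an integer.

One shortest route is 2 – 5 – 6 – 3, which uses 3 edges, and at distance 2 from 2 we only reach {6, 8}, which does not include 3. So d(2,3) = 3.

3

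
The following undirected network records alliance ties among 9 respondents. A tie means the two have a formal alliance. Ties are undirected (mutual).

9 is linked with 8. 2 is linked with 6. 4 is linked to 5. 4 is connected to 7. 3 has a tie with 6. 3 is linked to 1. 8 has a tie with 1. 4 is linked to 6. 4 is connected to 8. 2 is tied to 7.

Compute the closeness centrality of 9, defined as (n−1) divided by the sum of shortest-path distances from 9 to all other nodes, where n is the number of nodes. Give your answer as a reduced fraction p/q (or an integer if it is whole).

8/21

Distances from 9: 1:2, 2:4, 3:3, 4:2, 5:3, 6:3, 7:3, 8:1. Sum = 21.
n = 9, so closeness = 8/21.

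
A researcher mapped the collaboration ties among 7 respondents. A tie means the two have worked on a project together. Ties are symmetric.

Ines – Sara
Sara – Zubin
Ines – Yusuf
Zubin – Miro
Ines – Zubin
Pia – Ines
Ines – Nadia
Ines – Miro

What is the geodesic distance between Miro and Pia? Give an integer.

One shortest route is Miro – Ines – Pia, which uses 2 edges, and Miro and Pia are not directly tied, so nothing shorter exists. So d(Miro,Pia) = 2.

2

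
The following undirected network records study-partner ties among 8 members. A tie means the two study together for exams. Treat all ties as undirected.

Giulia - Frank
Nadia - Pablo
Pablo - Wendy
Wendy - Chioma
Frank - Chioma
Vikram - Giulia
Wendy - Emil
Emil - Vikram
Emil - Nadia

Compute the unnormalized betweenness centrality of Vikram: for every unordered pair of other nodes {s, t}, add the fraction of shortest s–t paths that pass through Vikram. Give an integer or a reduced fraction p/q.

4

Pairs whose geodesics pass through Vikram — Frank–Nadia: 1/3; Frank–Emil: 1/2; Wendy–Giulia: 1/2; Pablo–Giulia: 2/3; Nadia–Giulia: 1; Emil–Giulia: 1.
All other pairs contribute 0.
Summing the contributions gives betweenness(Vikram) = 4.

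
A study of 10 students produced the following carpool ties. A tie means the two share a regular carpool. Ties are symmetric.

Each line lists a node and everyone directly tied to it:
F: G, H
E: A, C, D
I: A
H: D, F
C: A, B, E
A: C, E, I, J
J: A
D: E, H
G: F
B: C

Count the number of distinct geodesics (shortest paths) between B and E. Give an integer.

The shortest distance is 2, and the only length-2 path is B–C–E. So there is exactly 1 shortest path.

1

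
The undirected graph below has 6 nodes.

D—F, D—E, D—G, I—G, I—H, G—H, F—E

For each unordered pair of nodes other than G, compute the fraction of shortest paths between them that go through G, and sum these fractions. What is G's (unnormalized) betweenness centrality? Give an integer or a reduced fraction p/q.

6

Pairs whose geodesics pass through G — D–I: 1; D–H: 1; E–I: 1; E–H: 1; F–I: 1; F–H: 1.
All other pairs contribute 0.
Summing the contributions gives betweenness(G) = 6.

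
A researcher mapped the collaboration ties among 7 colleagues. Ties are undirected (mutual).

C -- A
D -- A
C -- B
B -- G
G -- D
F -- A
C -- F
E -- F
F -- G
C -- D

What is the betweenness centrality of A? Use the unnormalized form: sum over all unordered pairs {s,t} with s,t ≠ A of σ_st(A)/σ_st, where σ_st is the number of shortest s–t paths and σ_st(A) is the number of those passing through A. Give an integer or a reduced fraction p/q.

2/3

Pairs whose geodesics pass through A — F–D: 1/3; E–D: 1/3.
All other pairs contribute 0.
Summing the contributions gives betweenness(A) = 2/3.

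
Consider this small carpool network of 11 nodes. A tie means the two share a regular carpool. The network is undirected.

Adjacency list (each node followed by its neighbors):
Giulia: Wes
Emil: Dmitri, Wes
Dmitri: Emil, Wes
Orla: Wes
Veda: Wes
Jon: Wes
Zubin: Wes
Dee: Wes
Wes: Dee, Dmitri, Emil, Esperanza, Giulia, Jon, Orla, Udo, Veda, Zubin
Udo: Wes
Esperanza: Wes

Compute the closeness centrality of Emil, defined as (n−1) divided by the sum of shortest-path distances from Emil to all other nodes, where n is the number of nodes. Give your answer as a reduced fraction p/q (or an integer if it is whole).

Distances from Emil: Dee:2, Dmitri:1, Esperanza:2, Giulia:2, Jon:2, Orla:2, Udo:2, Veda:2, Wes:1, Zubin:2. Sum = 18.
n = 11, so closeness = 10/18 = 5/9.

5/9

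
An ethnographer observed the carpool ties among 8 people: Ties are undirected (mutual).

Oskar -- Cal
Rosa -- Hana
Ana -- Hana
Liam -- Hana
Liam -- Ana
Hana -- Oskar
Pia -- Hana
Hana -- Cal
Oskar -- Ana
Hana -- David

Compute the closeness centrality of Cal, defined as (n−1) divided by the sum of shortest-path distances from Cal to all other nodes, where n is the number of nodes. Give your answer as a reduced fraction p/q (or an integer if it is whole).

Distances from Cal: Ana:2, David:2, Hana:1, Liam:2, Oskar:1, Pia:2, Rosa:2. Sum = 12.
n = 8, so closeness = 7/12.

7/12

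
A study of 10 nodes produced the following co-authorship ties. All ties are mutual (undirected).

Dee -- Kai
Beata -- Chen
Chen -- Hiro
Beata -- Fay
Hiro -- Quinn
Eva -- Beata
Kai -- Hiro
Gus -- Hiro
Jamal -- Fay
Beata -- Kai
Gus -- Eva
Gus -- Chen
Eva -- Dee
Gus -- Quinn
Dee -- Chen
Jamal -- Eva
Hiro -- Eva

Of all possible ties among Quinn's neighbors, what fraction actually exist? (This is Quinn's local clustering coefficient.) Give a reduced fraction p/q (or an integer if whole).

Quinn's neighbors: Gus and Hiro (k = 2).
Possible neighbor pairs: C(2,2) = 1. Edges among them: Gus–Hiro → e = 1.
Clustering(Quinn) = 1/1.

1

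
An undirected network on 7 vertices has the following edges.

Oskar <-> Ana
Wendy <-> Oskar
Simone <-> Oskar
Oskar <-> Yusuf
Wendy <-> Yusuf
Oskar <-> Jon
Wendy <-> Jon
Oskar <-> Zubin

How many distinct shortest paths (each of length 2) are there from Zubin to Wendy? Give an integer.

1

The shortest distance is 2, and the only length-2 path is Zubin–Oskar–Wendy. So there is exactly 1 shortest path.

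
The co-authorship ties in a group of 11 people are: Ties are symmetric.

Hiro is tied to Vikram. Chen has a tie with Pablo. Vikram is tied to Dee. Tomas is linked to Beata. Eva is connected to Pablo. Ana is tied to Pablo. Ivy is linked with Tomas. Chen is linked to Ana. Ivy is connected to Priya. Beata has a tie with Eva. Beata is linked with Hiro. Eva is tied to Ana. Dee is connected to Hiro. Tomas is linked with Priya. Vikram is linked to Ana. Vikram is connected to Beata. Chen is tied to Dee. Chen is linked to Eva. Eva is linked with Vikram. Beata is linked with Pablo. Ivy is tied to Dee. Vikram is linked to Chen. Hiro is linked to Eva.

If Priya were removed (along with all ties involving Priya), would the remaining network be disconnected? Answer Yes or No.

No

Even without Priya, every remaining node can still reach every other (the residual graph is connected), so Priya is not a cut vertex.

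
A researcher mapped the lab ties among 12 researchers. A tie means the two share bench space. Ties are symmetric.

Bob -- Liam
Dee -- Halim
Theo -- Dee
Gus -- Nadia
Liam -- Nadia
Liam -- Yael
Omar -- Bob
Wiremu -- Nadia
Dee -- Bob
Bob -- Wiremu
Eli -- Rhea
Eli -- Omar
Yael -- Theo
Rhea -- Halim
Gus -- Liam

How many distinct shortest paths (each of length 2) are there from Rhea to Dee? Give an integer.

1

The shortest distance is 2, and the only length-2 path is Rhea–Halim–Dee. So there is exactly 1 shortest path.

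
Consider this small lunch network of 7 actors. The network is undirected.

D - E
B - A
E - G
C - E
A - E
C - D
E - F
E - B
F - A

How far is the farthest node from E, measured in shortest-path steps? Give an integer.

Distances from E: A:1, B:1, C:1, D:1, F:1, G:1.
The largest is 1 (to G, D, C, B, A, and F), so the eccentricity of E is 1.

1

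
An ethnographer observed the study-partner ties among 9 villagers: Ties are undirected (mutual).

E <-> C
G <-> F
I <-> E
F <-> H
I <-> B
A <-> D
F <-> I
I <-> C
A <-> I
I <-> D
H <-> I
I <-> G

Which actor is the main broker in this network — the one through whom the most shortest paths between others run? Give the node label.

I

Unnormalized betweenness of each node: A:0, B:0, C:0, D:0, E:0, F:1/2, G:0, H:0, I:47/2.
I has the largest value, 47/2, making it the main broker — the node through which the most shortest paths run.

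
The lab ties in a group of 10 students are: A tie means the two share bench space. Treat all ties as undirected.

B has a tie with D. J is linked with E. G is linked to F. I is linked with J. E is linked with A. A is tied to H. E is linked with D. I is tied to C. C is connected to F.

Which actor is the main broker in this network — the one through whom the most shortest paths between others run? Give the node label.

E

Unnormalized betweenness of each node: A:8, B:0, C:14, D:8, E:24, F:8, G:0, H:0, I:18, J:20.
E has the largest value, 24, making it the main broker — the node through which the most shortest paths run.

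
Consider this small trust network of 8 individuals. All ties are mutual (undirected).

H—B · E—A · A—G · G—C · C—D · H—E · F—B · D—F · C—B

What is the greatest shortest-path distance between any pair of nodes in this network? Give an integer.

4

Eccentricity of each node (its greatest distance to any other): A:4, B:3, C:3, D:4, E:4, F:4, G:3, H:3.
The maximum eccentricity is 4, realized for instance by the pair A–F via A – E – H – B – F. So the diameter is 4.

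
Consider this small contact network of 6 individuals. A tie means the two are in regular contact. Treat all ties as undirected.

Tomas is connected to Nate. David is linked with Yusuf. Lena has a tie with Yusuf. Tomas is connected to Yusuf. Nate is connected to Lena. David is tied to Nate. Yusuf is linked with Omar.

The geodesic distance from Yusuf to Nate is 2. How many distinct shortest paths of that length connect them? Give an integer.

3

The shortest distance is 2. The length-2 paths are: Yusuf–Tomas–Nate; Yusuf–Lena–Nate; Yusuf–David–Nate.
That gives 3 distinct shortest paths.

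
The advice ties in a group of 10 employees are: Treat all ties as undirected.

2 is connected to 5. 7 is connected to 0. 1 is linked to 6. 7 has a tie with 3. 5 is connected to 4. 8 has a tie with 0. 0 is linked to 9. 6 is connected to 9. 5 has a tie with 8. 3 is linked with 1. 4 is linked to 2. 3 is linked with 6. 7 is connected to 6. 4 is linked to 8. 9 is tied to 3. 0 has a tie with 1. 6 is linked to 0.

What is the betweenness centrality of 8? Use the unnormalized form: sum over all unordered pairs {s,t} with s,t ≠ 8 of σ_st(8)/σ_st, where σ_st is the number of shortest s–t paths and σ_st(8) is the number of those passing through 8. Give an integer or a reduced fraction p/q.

18

Pairs whose geodesics pass through 8 — 3–2: 8/8; 3–4: 4/4; 3–5: 4/4; 9–2: 2/2; 9–4: 1; 9–5: 1; 6–2: 2/2; 6–4: 1; 6–5: 1; 1–2: 2/2; 1–4: 1; 1–5: 1; 0–2: 2/2; 0–4: 1 … (+4 more pairs).
All other pairs contribute 0.
Summing the contributions gives betweenness(8) = 18.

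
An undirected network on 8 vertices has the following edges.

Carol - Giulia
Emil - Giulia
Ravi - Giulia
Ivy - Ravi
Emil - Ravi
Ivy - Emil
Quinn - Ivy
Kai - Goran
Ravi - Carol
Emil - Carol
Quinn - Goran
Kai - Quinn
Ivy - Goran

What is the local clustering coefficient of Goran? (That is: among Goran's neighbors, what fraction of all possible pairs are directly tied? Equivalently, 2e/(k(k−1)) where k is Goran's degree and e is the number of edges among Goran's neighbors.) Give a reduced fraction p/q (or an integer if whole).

Goran's neighbors: Ivy, Kai, and Quinn (k = 3).
Possible neighbor pairs: C(3,2) = 3. Edges among them: Ivy–Quinn, Kai–Quinn → e = 2.
Clustering(Goran) = 2/3.

2/3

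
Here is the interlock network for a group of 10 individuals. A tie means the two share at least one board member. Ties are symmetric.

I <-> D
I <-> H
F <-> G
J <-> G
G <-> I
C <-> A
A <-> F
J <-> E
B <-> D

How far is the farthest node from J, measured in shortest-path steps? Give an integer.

4

Distances from J: A:3, B:4, C:4, D:3, E:1, F:2, G:1, H:3, I:2.
The largest is 4 (to B and C), so the eccentricity of J is 4.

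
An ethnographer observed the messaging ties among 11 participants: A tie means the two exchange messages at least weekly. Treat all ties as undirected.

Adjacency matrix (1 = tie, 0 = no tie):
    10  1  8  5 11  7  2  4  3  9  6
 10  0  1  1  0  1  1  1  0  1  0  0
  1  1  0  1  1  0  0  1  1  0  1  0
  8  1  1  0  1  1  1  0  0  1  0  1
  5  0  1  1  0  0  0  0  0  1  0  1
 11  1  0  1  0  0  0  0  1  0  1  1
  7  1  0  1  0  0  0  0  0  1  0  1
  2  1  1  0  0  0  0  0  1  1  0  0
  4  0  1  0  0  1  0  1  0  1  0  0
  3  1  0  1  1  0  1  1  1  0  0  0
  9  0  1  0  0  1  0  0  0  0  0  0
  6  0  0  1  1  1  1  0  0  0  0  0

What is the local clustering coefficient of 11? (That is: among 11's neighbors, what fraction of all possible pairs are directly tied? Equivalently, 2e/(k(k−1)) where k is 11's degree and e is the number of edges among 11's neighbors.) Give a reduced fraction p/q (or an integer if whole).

11's neighbors: 4, 6, 8, 9, and 10 (k = 5).
Possible neighbor pairs: C(5,2) = 10. Edges among them: 6–8, 8–10 → e = 2.
Clustering(11) = 2/10 = 1/5.

1/5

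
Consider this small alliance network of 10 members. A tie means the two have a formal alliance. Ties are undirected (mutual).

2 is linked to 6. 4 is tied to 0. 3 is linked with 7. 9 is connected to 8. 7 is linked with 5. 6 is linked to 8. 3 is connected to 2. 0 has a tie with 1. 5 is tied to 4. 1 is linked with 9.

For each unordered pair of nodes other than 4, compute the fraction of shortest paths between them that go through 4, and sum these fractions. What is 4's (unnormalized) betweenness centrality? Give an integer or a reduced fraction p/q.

Pairs whose geodesics pass through 4 — 0–2: 1/2; 0–3: 1; 0–7: 1; 0–5: 1; 1–3: 1/2; 1–7: 1; 1–5: 1; 9–7: 1/2; 9–5: 1; 8–5: 1/2.
All other pairs contribute 0.
Summing the contributions gives betweenness(4) = 8.

8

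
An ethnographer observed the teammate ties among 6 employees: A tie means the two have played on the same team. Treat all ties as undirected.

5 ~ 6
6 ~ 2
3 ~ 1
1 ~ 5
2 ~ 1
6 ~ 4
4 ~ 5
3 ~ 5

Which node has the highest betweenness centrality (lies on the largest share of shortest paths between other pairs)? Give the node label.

Unnormalized betweenness of each node: 1:3/2, 2:1/2, 3:0, 4:0, 5:7/2, 6:3/2.
5 has the largest value, 7/2, making it the main broker — the node through which the most shortest paths run.

5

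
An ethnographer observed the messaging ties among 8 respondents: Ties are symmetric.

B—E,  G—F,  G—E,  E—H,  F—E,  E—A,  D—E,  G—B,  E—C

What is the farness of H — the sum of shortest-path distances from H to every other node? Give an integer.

Distances from H: A:2, B:2, C:2, D:2, E:1, F:2, G:2.
Sum = 2 + 2 + 2 + 2 + 1 + 2 + 2 = 13.

13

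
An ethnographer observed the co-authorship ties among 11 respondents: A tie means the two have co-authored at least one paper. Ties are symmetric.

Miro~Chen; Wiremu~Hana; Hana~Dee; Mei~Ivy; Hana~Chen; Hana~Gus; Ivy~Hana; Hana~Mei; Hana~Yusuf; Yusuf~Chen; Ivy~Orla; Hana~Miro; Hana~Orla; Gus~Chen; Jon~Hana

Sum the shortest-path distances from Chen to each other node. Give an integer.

Distances from Chen: Dee:2, Gus:1, Hana:1, Ivy:2, Jon:2, Mei:2, Miro:1, Orla:2, Wiremu:2, Yusuf:1.
Sum = 2 + 1 + 1 + 2 + 2 + 2 + 1 + 2 + 2 + 1 = 16.

16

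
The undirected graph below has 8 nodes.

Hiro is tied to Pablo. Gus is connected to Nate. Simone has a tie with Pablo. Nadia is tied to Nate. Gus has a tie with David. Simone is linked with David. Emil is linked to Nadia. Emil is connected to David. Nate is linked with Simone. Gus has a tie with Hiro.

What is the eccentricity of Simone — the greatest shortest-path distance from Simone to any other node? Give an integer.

Distances from Simone: David:1, Emil:2, Gus:2, Hiro:2, Nadia:2, Nate:1, Pablo:1.
The largest is 2 (to Hiro, Gus, Emil, and Nadia), so the eccentricity of Simone is 2.

2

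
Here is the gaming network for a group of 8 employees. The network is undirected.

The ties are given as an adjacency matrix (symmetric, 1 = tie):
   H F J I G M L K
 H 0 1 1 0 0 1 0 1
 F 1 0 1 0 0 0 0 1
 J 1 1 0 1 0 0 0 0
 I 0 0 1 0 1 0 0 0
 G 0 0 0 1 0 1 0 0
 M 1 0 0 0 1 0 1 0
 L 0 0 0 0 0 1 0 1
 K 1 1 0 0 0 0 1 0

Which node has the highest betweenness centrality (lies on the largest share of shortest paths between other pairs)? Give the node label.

M

Unnormalized betweenness of each node: F:4/3, G:2, H:31/6, I:3/2, J:7/2, K:13/6, L:1, M:16/3.
M has the largest value, 16/3, making it the main broker — the node through which the most shortest paths run.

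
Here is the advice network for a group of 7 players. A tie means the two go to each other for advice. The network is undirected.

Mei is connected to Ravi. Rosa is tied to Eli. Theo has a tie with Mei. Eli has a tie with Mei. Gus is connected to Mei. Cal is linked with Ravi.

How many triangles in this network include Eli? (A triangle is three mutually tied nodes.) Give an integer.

Eli's neighbors are Mei and Rosa, but none of them are tied to each other, so no triangle contains Eli.

0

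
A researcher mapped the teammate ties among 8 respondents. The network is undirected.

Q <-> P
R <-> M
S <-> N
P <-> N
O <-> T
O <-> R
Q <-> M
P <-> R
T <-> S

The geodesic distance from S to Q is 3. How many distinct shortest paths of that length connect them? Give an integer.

1

The shortest distance is 3, and the only length-3 path is S–N–P–Q. So there is exactly 1 shortest path.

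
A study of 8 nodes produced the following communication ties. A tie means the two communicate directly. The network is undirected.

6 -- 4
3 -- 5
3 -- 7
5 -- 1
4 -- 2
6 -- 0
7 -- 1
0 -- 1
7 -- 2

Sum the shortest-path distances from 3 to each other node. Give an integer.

Distances from 3: 0:3, 1:2, 2:2, 4:3, 5:1, 6:4, 7:1.
Sum = 3 + 2 + 2 + 3 + 1 + 4 + 1 = 16.

16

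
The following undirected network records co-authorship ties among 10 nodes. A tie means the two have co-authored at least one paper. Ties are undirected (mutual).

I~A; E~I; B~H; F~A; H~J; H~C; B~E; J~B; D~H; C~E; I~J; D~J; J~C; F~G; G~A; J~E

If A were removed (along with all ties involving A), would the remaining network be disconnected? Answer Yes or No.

Yes

Removing A leaves {B, C, D, E, H, I, and J} with no path to {F and G}, so the network splits into 2 components. A is a cut vertex.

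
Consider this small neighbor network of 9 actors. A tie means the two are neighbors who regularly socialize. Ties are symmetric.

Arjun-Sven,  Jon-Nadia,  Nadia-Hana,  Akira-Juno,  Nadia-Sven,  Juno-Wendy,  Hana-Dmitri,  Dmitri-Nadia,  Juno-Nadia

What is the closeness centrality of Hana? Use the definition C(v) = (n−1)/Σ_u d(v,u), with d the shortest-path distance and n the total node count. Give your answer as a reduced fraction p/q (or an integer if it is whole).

Distances from Hana: Akira:3, Arjun:3, Dmitri:1, Jon:2, Juno:2, Nadia:1, Sven:2, Wendy:3. Sum = 17.
n = 9, so closeness = 8/17.

8/17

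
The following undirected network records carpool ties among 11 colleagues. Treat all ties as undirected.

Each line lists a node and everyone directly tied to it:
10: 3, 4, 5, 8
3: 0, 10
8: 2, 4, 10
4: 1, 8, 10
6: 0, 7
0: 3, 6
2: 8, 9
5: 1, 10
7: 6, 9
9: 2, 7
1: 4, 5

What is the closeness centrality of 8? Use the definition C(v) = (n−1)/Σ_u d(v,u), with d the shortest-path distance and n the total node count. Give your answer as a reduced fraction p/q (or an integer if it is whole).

Distances from 8: 0:3, 1:2, 2:1, 3:2, 4:1, 5:2, 6:4, 7:3, 9:2, 10:1. Sum = 21.
n = 11, so closeness = 10/21.

10/21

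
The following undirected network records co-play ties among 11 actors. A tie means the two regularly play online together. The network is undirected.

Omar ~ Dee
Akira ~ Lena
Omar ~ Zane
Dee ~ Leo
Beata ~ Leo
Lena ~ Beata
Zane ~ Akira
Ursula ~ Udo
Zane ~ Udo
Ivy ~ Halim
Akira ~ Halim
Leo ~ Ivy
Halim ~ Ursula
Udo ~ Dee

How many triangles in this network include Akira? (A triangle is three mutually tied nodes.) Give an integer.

0

Akira's neighbors are Halim, Lena, and Zane, but none of them are tied to each other, so no triangle contains Akira.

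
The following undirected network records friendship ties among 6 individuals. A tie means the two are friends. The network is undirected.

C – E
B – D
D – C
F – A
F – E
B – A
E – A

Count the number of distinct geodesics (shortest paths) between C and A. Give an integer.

1

The shortest distance is 2, and the only length-2 path is C–E–A. So there is exactly 1 shortest path.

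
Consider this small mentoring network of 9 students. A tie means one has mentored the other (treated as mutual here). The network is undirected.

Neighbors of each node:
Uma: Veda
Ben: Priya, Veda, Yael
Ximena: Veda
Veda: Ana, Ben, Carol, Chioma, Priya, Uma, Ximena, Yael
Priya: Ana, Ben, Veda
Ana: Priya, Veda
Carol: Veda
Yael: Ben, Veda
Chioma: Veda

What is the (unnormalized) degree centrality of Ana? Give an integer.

Ana is directly tied to Priya and Veda. That is 2 neighbors, so the degree of Ana is 2.

2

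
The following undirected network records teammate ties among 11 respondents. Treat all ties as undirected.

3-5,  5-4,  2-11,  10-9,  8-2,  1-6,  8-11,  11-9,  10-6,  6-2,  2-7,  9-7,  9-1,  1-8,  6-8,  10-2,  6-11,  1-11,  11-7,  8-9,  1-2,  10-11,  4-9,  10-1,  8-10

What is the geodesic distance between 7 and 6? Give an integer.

2

One shortest route is 7 – 11 – 6, which uses 2 edges, and 7 and 6 are not directly tied, so nothing shorter exists. So d(7,6) = 2.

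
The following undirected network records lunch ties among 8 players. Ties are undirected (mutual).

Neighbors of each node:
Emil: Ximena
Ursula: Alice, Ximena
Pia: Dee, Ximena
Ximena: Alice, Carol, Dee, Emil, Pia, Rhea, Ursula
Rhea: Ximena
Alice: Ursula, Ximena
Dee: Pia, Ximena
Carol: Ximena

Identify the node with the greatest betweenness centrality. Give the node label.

Unnormalized betweenness of each node: Alice:0, Carol:0, Dee:0, Emil:0, Pia:0, Rhea:0, Ursula:0, Ximena:19.
Ximena has the largest value, 19, making it the main broker — the node through which the most shortest paths run.

Ximena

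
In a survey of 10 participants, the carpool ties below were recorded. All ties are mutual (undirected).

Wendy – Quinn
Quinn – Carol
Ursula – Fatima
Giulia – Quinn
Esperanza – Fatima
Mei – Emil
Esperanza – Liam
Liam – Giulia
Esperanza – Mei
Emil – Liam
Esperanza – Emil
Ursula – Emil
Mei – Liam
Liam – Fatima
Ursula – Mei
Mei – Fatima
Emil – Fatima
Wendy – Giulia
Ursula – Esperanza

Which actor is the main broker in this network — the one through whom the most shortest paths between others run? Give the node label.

Liam

Unnormalized betweenness of each node: Carol:0, Emil:5/4, Esperanza:5/4, Fatima:5/4, Giulia:18, Liam:20, Mei:5/4, Quinn:8, Ursula:0, Wendy:0.
Liam has the largest value, 20, making it the main broker — the node through which the most shortest paths run.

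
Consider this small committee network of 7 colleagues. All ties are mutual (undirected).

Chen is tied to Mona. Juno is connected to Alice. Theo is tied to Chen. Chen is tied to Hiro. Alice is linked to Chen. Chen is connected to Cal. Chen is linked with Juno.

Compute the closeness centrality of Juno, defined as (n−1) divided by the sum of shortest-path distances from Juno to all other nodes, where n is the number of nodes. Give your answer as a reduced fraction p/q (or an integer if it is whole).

Distances from Juno: Alice:1, Cal:2, Chen:1, Hiro:2, Mona:2, Theo:2. Sum = 10.
n = 7, so closeness = 6/10 = 3/5.

3/5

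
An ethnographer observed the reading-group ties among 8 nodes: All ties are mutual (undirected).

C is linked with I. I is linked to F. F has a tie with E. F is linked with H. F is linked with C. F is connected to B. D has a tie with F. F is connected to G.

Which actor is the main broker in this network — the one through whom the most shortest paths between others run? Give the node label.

Unnormalized betweenness of each node: B:0, C:0, D:0, E:0, F:20, G:0, H:0, I:0.
F has the largest value, 20, making it the main broker — the node through which the most shortest paths run.

F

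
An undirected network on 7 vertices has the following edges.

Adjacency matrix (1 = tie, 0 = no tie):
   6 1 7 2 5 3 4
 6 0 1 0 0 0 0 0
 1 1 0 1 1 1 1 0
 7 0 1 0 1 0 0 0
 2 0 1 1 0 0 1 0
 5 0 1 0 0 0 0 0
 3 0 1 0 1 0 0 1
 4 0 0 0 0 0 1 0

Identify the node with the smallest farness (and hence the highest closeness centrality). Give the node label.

Farness (sum of distances to all others) for each node — 1:7, 2:9, 3:9, 4:14, 5:12, 6:12, 7:11.
The smallest farness is 7, for 1, so 1 has the highest closeness.

1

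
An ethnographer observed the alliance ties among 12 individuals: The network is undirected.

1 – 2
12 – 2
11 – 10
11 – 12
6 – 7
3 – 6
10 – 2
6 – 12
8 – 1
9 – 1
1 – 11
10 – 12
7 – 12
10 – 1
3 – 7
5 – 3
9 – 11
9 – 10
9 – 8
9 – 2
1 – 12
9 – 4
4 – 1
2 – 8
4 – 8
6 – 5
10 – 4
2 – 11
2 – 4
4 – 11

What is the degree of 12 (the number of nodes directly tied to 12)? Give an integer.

6

12 is directly tied to 1, 2, 6, 7, 10, and 11. That is 6 neighbors, so the degree of 12 is 6.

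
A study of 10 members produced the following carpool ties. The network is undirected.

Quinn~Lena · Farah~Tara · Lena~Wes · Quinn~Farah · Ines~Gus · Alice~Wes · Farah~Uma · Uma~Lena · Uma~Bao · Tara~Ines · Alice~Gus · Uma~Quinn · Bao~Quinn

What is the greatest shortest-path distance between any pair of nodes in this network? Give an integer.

Eccentricity of each node (its greatest distance to any other): Alice:4, Bao:5, Farah:4, Gus:5, Ines:4, Lena:4, Quinn:4, Tara:4, Uma:4, Wes:4.
The maximum eccentricity is 5, realized for instance by the pair Bao–Gus via Bao – Quinn – Farah – Tara – Ines – Gus. So the diameter is 5.

5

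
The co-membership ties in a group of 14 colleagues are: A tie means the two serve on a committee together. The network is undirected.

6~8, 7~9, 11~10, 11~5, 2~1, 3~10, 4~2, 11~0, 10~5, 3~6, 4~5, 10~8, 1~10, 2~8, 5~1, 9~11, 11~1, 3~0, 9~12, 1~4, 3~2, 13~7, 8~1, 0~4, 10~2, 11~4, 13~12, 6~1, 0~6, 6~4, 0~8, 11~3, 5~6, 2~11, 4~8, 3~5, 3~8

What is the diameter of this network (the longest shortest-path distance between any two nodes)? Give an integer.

5

Eccentricity of each node (its greatest distance to any other): 0:4, 1:4, 2:4, 3:4, 4:4, 5:4, 6:5, 7:4, 8:5, 9:3, 10:4, 11:3, 12:4, 13:5.
The maximum eccentricity is 5, realized for instance by the pair 6–13 via 6 – 1 – 11 – 9 – 12 – 13. So the diameter is 5.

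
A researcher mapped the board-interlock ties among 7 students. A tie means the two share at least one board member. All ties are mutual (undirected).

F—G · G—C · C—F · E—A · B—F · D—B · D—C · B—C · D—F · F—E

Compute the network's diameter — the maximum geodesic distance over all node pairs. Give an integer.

Eccentricity of each node (its greatest distance to any other): A:3, B:3, C:3, D:3, E:2, F:2, G:3.
The maximum eccentricity is 3, realized for instance by the pair A–B via A – E – F – B. So the diameter is 3.

3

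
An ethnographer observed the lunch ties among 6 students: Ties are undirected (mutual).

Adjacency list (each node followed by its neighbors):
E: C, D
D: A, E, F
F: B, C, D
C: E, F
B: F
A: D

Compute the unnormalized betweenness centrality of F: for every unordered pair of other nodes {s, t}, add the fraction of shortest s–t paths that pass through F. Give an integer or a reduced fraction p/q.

5

Pairs whose geodesics pass through F — A–B: 1; A–C: 1/2; B–C: 1; B–D: 1; B–E: 2/2; C–D: 1/2.
All other pairs contribute 0.
Summing the contributions gives betweenness(F) = 5.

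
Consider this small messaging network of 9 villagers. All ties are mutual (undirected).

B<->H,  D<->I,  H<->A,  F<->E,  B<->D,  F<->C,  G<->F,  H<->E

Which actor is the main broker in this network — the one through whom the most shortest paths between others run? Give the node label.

Unnormalized betweenness of each node: A:0, B:12, C:0, D:7, E:15, F:13, G:0, H:19, I:0.
H has the largest value, 19, making it the main broker — the node through which the most shortest paths run.

H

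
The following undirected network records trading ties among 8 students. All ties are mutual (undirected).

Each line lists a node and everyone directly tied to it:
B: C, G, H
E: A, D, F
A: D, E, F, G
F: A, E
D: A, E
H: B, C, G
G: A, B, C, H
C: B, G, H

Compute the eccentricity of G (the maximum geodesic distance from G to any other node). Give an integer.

2

Distances from G: A:1, B:1, C:1, D:2, E:2, F:2, H:1.
The largest is 2 (to E, F, and D), so the eccentricity of G is 2.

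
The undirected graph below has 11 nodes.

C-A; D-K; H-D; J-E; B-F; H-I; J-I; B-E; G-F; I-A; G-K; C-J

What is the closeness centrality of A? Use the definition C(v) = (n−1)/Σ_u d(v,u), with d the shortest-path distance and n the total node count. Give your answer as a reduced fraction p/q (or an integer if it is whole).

1/3

Distances from A: B:4, C:1, D:3, E:3, F:5, G:5, H:2, I:1, J:2, K:4. Sum = 30.
n = 11, so closeness = 10/30 = 1/3.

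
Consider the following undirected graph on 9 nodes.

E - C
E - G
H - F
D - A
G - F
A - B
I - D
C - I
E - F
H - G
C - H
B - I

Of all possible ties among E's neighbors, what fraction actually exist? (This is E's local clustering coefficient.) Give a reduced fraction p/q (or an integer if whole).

1/3

E's neighbors: C, F, and G (k = 3).
Possible neighbor pairs: C(3,2) = 3. Edges among them: F–G → e = 1.
Clustering(E) = 1/3.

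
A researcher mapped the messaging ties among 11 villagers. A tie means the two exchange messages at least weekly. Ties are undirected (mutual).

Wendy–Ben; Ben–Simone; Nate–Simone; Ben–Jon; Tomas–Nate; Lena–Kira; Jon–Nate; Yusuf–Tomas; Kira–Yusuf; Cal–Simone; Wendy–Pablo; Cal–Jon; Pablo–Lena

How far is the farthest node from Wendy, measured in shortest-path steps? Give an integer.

4

Distances from Wendy: Ben:1, Cal:3, Jon:2, Kira:3, Lena:2, Nate:3, Pablo:1, Simone:2, Tomas:4, Yusuf:4.
The largest is 4 (to Tomas and Yusuf), so the eccentricity of Wendy is 4.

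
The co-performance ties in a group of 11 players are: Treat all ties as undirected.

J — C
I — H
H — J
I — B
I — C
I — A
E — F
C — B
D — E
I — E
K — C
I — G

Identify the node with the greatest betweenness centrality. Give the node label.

Unnormalized betweenness of each node: A:0, B:0, C:13, D:0, E:17, F:0, G:0, H:3, I:34, J:1, K:0.
I has the largest value, 34, making it the main broker — the node through which the most shortest paths run.

I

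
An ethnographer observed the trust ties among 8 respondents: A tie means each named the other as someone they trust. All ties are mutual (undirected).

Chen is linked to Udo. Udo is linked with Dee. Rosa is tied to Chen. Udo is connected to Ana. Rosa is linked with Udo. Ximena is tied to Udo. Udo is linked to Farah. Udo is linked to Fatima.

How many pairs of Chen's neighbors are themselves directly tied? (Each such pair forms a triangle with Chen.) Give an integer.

1

Chen's neighbors: Rosa and Udo.
Neighbor pairs that are themselves tied: Chen–Rosa–Udo. Each forms one triangle with Chen, for 1 in total.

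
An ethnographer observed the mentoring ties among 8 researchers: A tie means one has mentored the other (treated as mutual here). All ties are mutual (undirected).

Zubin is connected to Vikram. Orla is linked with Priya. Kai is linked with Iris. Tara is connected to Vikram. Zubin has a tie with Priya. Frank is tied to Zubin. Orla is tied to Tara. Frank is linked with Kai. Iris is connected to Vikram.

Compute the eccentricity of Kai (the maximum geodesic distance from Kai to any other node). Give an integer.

Distances from Kai: Frank:1, Iris:1, Orla:4, Priya:3, Tara:3, Vikram:2, Zubin:2.
The largest is 4 (to Orla), so the eccentricity of Kai is 4.

4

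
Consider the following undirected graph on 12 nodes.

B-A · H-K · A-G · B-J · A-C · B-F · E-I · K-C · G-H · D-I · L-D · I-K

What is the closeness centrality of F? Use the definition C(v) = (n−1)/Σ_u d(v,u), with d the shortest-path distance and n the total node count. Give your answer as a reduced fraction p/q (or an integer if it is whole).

Distances from F: A:2, B:1, C:3, D:6, E:6, G:3, H:4, I:5, J:2, K:4, L:7. Sum = 43.
n = 12, so closeness = 11/43.

11/43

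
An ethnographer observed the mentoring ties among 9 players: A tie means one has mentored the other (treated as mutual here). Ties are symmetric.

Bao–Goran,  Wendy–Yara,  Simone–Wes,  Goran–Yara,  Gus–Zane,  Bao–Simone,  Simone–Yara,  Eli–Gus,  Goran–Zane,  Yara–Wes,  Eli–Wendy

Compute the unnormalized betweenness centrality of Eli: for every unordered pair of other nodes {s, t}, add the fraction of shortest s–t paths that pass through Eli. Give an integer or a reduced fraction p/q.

Pairs whose geodesics pass through Eli — Zane–Wendy: 1/2; Gus–Wendy: 1; Gus–Yara: 1/2; Gus–Wes: 1/2; Gus–Simone: 1/3.
All other pairs contribute 0.
Summing the contributions gives betweenness(Eli) = 17/6.

17/6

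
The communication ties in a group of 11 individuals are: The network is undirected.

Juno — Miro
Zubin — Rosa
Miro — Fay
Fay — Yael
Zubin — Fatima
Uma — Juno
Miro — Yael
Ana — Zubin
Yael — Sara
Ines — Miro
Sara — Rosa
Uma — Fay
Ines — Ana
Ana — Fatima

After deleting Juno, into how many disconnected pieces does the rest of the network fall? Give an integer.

Juno's neighbors (Miro and Uma) remain reachable from one another through other ties, so the rest of the network stays in one piece.

1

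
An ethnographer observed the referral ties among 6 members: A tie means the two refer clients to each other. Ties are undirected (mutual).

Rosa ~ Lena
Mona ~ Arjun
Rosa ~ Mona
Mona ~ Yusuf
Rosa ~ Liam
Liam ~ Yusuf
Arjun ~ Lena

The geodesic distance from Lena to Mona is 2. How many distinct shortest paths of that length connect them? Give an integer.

The shortest distance is 2. The length-2 paths are: Lena–Rosa–Mona; Lena–Arjun–Mona.
That gives 2 distinct shortest paths.

2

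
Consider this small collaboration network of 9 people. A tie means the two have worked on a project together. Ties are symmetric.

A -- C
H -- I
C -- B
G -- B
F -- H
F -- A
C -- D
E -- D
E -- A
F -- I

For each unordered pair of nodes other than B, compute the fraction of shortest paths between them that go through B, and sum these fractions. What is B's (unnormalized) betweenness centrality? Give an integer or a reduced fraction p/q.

7

Pairs whose geodesics pass through B — E–G: 2/2; F–G: 1; C–G: 1; A–G: 1; G–H: 1; G–D: 1; G–I: 1.
All other pairs contribute 0.
Summing the contributions gives betweenness(B) = 7.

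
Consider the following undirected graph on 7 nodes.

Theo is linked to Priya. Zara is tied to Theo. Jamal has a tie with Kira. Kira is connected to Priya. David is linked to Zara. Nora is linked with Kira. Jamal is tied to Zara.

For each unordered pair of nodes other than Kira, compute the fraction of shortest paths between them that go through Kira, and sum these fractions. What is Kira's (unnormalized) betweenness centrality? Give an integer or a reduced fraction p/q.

Pairs whose geodesics pass through Kira — Zara–Nora: 1; Theo–Nora: 1; Priya–Nora: 1; Priya–Jamal: 1; David–Nora: 1; Nora–Jamal: 1.
All other pairs contribute 0.
Summing the contributions gives betweenness(Kira) = 6.

6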